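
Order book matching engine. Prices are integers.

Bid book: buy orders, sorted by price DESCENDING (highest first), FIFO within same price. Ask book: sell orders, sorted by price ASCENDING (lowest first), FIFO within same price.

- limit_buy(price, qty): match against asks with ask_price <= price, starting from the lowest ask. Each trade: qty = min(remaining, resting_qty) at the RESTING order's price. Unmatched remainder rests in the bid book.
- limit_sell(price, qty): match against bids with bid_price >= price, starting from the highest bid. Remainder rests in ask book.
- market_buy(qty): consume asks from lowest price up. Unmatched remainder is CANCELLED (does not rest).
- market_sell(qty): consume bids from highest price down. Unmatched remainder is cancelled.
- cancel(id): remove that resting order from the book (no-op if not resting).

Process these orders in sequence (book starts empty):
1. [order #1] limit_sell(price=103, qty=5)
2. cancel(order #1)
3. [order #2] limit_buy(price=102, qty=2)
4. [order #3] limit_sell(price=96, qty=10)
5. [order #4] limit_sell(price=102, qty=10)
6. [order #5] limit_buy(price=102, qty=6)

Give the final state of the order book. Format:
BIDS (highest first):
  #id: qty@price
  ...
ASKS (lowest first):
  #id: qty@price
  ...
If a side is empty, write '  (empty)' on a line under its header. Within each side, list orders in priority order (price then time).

After op 1 [order #1] limit_sell(price=103, qty=5): fills=none; bids=[-] asks=[#1:5@103]
After op 2 cancel(order #1): fills=none; bids=[-] asks=[-]
After op 3 [order #2] limit_buy(price=102, qty=2): fills=none; bids=[#2:2@102] asks=[-]
After op 4 [order #3] limit_sell(price=96, qty=10): fills=#2x#3:2@102; bids=[-] asks=[#3:8@96]
After op 5 [order #4] limit_sell(price=102, qty=10): fills=none; bids=[-] asks=[#3:8@96 #4:10@102]
After op 6 [order #5] limit_buy(price=102, qty=6): fills=#5x#3:6@96; bids=[-] asks=[#3:2@96 #4:10@102]

Answer: BIDS (highest first):
  (empty)
ASKS (lowest first):
  #3: 2@96
  #4: 10@102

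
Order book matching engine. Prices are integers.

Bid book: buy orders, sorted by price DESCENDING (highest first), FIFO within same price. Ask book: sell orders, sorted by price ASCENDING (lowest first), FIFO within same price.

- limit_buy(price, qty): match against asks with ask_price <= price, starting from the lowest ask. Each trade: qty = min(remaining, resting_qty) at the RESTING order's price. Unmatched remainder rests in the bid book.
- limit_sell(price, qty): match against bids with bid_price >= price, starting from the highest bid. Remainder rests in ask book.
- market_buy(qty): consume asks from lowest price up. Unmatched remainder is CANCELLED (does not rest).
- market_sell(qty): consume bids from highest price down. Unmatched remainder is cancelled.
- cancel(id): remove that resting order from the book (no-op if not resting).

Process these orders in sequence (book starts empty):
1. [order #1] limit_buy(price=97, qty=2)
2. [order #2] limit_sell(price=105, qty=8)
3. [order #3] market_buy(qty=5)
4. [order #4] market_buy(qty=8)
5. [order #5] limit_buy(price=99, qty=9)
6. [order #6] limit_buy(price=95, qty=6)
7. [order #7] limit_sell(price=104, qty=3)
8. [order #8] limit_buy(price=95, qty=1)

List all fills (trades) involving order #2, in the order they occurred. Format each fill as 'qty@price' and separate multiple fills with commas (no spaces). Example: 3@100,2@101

Answer: 5@105,3@105

Derivation:
After op 1 [order #1] limit_buy(price=97, qty=2): fills=none; bids=[#1:2@97] asks=[-]
After op 2 [order #2] limit_sell(price=105, qty=8): fills=none; bids=[#1:2@97] asks=[#2:8@105]
After op 3 [order #3] market_buy(qty=5): fills=#3x#2:5@105; bids=[#1:2@97] asks=[#2:3@105]
After op 4 [order #4] market_buy(qty=8): fills=#4x#2:3@105; bids=[#1:2@97] asks=[-]
After op 5 [order #5] limit_buy(price=99, qty=9): fills=none; bids=[#5:9@99 #1:2@97] asks=[-]
After op 6 [order #6] limit_buy(price=95, qty=6): fills=none; bids=[#5:9@99 #1:2@97 #6:6@95] asks=[-]
After op 7 [order #7] limit_sell(price=104, qty=3): fills=none; bids=[#5:9@99 #1:2@97 #6:6@95] asks=[#7:3@104]
After op 8 [order #8] limit_buy(price=95, qty=1): fills=none; bids=[#5:9@99 #1:2@97 #6:6@95 #8:1@95] asks=[#7:3@104]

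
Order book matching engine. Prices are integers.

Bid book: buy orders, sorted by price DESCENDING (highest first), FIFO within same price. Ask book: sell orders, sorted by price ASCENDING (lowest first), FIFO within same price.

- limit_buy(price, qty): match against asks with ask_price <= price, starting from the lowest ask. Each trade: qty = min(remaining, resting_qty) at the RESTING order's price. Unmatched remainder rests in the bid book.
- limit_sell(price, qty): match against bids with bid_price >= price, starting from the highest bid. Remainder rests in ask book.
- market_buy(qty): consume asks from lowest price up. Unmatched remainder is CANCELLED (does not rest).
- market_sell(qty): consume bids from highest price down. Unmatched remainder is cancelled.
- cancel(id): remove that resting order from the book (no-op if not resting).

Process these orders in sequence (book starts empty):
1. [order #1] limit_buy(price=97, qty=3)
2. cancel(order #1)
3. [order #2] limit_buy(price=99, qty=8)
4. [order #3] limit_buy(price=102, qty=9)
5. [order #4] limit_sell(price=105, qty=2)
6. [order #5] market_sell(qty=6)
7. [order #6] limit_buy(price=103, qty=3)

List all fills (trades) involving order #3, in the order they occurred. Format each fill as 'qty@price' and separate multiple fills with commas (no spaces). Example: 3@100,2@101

After op 1 [order #1] limit_buy(price=97, qty=3): fills=none; bids=[#1:3@97] asks=[-]
After op 2 cancel(order #1): fills=none; bids=[-] asks=[-]
After op 3 [order #2] limit_buy(price=99, qty=8): fills=none; bids=[#2:8@99] asks=[-]
After op 4 [order #3] limit_buy(price=102, qty=9): fills=none; bids=[#3:9@102 #2:8@99] asks=[-]
After op 5 [order #4] limit_sell(price=105, qty=2): fills=none; bids=[#3:9@102 #2:8@99] asks=[#4:2@105]
After op 6 [order #5] market_sell(qty=6): fills=#3x#5:6@102; bids=[#3:3@102 #2:8@99] asks=[#4:2@105]
After op 7 [order #6] limit_buy(price=103, qty=3): fills=none; bids=[#6:3@103 #3:3@102 #2:8@99] asks=[#4:2@105]

Answer: 6@102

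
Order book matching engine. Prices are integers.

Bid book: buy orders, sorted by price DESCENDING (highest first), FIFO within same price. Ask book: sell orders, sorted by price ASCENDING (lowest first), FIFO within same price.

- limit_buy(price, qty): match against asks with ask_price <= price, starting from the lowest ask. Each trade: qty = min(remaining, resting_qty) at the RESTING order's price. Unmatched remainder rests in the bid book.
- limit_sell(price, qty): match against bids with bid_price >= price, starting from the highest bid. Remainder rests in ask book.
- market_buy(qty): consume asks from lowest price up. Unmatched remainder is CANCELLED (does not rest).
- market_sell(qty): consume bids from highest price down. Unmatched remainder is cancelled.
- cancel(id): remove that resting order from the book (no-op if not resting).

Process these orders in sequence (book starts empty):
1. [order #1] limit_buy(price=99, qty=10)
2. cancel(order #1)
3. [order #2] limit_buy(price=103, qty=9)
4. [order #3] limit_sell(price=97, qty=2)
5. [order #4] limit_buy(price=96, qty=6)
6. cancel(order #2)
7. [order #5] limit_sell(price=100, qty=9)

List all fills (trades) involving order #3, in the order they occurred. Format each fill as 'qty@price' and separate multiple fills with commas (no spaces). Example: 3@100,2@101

Answer: 2@103

Derivation:
After op 1 [order #1] limit_buy(price=99, qty=10): fills=none; bids=[#1:10@99] asks=[-]
After op 2 cancel(order #1): fills=none; bids=[-] asks=[-]
After op 3 [order #2] limit_buy(price=103, qty=9): fills=none; bids=[#2:9@103] asks=[-]
After op 4 [order #3] limit_sell(price=97, qty=2): fills=#2x#3:2@103; bids=[#2:7@103] asks=[-]
After op 5 [order #4] limit_buy(price=96, qty=6): fills=none; bids=[#2:7@103 #4:6@96] asks=[-]
After op 6 cancel(order #2): fills=none; bids=[#4:6@96] asks=[-]
After op 7 [order #5] limit_sell(price=100, qty=9): fills=none; bids=[#4:6@96] asks=[#5:9@100]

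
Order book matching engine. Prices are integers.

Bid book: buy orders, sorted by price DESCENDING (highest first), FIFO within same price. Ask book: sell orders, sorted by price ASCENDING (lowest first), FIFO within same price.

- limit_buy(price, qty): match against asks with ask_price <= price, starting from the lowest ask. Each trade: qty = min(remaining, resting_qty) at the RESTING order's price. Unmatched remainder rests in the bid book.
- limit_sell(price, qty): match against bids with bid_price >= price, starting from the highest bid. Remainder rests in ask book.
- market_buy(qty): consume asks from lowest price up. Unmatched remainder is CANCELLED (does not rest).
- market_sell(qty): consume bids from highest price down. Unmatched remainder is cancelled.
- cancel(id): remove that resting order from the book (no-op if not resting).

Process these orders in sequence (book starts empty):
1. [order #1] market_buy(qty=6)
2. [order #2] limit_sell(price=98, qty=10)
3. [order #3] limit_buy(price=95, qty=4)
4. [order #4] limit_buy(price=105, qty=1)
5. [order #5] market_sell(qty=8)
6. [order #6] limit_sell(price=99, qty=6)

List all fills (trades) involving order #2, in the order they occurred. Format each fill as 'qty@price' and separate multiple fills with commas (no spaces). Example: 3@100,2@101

Answer: 1@98

Derivation:
After op 1 [order #1] market_buy(qty=6): fills=none; bids=[-] asks=[-]
After op 2 [order #2] limit_sell(price=98, qty=10): fills=none; bids=[-] asks=[#2:10@98]
After op 3 [order #3] limit_buy(price=95, qty=4): fills=none; bids=[#3:4@95] asks=[#2:10@98]
After op 4 [order #4] limit_buy(price=105, qty=1): fills=#4x#2:1@98; bids=[#3:4@95] asks=[#2:9@98]
After op 5 [order #5] market_sell(qty=8): fills=#3x#5:4@95; bids=[-] asks=[#2:9@98]
After op 6 [order #6] limit_sell(price=99, qty=6): fills=none; bids=[-] asks=[#2:9@98 #6:6@99]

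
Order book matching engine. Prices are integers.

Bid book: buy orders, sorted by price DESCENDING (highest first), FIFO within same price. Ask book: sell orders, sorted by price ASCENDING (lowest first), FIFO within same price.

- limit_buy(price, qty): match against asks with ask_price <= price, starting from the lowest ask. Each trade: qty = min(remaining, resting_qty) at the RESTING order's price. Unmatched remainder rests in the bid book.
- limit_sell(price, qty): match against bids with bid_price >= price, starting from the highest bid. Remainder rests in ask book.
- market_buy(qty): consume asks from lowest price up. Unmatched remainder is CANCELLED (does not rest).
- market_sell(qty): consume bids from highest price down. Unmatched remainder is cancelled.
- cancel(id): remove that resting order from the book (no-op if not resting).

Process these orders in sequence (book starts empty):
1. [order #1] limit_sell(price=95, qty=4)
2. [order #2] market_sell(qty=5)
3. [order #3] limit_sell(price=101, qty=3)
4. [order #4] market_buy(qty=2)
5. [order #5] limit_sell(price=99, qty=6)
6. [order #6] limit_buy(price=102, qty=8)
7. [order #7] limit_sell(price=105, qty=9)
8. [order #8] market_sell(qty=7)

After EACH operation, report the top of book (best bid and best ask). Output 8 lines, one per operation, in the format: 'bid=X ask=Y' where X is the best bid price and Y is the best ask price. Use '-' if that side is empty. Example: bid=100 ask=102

After op 1 [order #1] limit_sell(price=95, qty=4): fills=none; bids=[-] asks=[#1:4@95]
After op 2 [order #2] market_sell(qty=5): fills=none; bids=[-] asks=[#1:4@95]
After op 3 [order #3] limit_sell(price=101, qty=3): fills=none; bids=[-] asks=[#1:4@95 #3:3@101]
After op 4 [order #4] market_buy(qty=2): fills=#4x#1:2@95; bids=[-] asks=[#1:2@95 #3:3@101]
After op 5 [order #5] limit_sell(price=99, qty=6): fills=none; bids=[-] asks=[#1:2@95 #5:6@99 #3:3@101]
After op 6 [order #6] limit_buy(price=102, qty=8): fills=#6x#1:2@95 #6x#5:6@99; bids=[-] asks=[#3:3@101]
After op 7 [order #7] limit_sell(price=105, qty=9): fills=none; bids=[-] asks=[#3:3@101 #7:9@105]
After op 8 [order #8] market_sell(qty=7): fills=none; bids=[-] asks=[#3:3@101 #7:9@105]

Answer: bid=- ask=95
bid=- ask=95
bid=- ask=95
bid=- ask=95
bid=- ask=95
bid=- ask=101
bid=- ask=101
bid=- ask=101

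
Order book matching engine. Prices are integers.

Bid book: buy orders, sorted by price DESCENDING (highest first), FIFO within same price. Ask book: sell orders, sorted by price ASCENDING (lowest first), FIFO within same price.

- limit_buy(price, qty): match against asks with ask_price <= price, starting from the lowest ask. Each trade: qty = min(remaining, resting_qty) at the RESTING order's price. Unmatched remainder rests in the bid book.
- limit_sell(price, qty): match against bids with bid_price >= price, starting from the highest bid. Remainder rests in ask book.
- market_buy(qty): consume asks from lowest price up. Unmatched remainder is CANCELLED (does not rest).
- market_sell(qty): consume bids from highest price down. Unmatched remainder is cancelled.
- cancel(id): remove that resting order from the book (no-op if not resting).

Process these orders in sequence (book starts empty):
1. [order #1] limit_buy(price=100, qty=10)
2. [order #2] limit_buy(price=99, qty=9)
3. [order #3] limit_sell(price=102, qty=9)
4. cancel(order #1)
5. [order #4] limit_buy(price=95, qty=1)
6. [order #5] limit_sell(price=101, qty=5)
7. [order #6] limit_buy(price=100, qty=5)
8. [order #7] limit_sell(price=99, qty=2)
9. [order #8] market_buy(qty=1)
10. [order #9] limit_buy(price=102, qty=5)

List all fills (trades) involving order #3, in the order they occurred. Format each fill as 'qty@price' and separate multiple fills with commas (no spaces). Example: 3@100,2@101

Answer: 1@102

Derivation:
After op 1 [order #1] limit_buy(price=100, qty=10): fills=none; bids=[#1:10@100] asks=[-]
After op 2 [order #2] limit_buy(price=99, qty=9): fills=none; bids=[#1:10@100 #2:9@99] asks=[-]
After op 3 [order #3] limit_sell(price=102, qty=9): fills=none; bids=[#1:10@100 #2:9@99] asks=[#3:9@102]
After op 4 cancel(order #1): fills=none; bids=[#2:9@99] asks=[#3:9@102]
After op 5 [order #4] limit_buy(price=95, qty=1): fills=none; bids=[#2:9@99 #4:1@95] asks=[#3:9@102]
After op 6 [order #5] limit_sell(price=101, qty=5): fills=none; bids=[#2:9@99 #4:1@95] asks=[#5:5@101 #3:9@102]
After op 7 [order #6] limit_buy(price=100, qty=5): fills=none; bids=[#6:5@100 #2:9@99 #4:1@95] asks=[#5:5@101 #3:9@102]
After op 8 [order #7] limit_sell(price=99, qty=2): fills=#6x#7:2@100; bids=[#6:3@100 #2:9@99 #4:1@95] asks=[#5:5@101 #3:9@102]
After op 9 [order #8] market_buy(qty=1): fills=#8x#5:1@101; bids=[#6:3@100 #2:9@99 #4:1@95] asks=[#5:4@101 #3:9@102]
After op 10 [order #9] limit_buy(price=102, qty=5): fills=#9x#5:4@101 #9x#3:1@102; bids=[#6:3@100 #2:9@99 #4:1@95] asks=[#3:8@102]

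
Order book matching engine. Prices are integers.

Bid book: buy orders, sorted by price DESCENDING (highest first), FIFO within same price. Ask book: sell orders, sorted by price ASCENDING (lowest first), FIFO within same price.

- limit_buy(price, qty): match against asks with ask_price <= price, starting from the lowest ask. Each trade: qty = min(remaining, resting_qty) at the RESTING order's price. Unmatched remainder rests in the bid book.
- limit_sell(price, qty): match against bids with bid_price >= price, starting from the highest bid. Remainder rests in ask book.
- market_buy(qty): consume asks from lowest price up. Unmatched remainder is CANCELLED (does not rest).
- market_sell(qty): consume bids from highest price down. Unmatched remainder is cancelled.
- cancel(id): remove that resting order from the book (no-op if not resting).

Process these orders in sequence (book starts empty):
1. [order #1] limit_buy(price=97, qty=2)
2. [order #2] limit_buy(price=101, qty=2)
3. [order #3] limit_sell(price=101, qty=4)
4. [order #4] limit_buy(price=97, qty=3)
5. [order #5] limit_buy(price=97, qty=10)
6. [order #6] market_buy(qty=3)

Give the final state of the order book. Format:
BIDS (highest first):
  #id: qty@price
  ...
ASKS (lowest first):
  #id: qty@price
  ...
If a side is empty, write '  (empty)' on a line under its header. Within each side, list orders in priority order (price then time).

After op 1 [order #1] limit_buy(price=97, qty=2): fills=none; bids=[#1:2@97] asks=[-]
After op 2 [order #2] limit_buy(price=101, qty=2): fills=none; bids=[#2:2@101 #1:2@97] asks=[-]
After op 3 [order #3] limit_sell(price=101, qty=4): fills=#2x#3:2@101; bids=[#1:2@97] asks=[#3:2@101]
After op 4 [order #4] limit_buy(price=97, qty=3): fills=none; bids=[#1:2@97 #4:3@97] asks=[#3:2@101]
After op 5 [order #5] limit_buy(price=97, qty=10): fills=none; bids=[#1:2@97 #4:3@97 #5:10@97] asks=[#3:2@101]
After op 6 [order #6] market_buy(qty=3): fills=#6x#3:2@101; bids=[#1:2@97 #4:3@97 #5:10@97] asks=[-]

Answer: BIDS (highest first):
  #1: 2@97
  #4: 3@97
  #5: 10@97
ASKS (lowest first):
  (empty)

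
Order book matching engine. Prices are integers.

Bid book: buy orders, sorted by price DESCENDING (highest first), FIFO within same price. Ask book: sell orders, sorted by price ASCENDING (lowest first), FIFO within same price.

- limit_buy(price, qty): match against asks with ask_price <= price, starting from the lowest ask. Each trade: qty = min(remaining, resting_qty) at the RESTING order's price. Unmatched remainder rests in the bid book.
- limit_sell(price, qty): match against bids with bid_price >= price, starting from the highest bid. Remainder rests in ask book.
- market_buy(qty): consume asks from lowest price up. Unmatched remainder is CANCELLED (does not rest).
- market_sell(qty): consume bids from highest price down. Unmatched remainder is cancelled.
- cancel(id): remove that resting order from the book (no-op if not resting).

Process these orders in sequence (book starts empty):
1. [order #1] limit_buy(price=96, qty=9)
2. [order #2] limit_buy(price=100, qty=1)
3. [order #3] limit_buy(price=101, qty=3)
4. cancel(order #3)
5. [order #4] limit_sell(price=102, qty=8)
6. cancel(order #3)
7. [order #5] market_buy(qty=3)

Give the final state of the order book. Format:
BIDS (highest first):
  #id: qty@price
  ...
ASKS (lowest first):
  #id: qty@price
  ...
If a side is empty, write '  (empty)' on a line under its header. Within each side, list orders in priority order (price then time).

After op 1 [order #1] limit_buy(price=96, qty=9): fills=none; bids=[#1:9@96] asks=[-]
After op 2 [order #2] limit_buy(price=100, qty=1): fills=none; bids=[#2:1@100 #1:9@96] asks=[-]
After op 3 [order #3] limit_buy(price=101, qty=3): fills=none; bids=[#3:3@101 #2:1@100 #1:9@96] asks=[-]
After op 4 cancel(order #3): fills=none; bids=[#2:1@100 #1:9@96] asks=[-]
After op 5 [order #4] limit_sell(price=102, qty=8): fills=none; bids=[#2:1@100 #1:9@96] asks=[#4:8@102]
After op 6 cancel(order #3): fills=none; bids=[#2:1@100 #1:9@96] asks=[#4:8@102]
After op 7 [order #5] market_buy(qty=3): fills=#5x#4:3@102; bids=[#2:1@100 #1:9@96] asks=[#4:5@102]

Answer: BIDS (highest first):
  #2: 1@100
  #1: 9@96
ASKS (lowest first):
  #4: 5@102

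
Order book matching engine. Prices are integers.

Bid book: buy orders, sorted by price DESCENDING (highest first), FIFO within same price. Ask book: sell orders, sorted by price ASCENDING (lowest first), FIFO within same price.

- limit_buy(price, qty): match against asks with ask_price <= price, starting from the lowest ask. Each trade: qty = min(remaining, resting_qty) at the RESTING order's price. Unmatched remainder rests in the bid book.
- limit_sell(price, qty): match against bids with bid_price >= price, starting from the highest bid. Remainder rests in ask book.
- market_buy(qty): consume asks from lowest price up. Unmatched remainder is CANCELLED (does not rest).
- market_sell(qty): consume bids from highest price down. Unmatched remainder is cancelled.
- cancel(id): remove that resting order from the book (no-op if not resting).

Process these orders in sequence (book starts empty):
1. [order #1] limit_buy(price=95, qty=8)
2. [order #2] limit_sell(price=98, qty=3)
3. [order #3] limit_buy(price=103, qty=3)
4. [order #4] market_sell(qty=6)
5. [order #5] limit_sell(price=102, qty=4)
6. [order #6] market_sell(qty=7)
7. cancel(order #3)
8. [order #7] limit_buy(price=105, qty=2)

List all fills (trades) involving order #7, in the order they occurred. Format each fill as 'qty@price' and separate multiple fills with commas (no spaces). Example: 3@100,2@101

Answer: 2@102

Derivation:
After op 1 [order #1] limit_buy(price=95, qty=8): fills=none; bids=[#1:8@95] asks=[-]
After op 2 [order #2] limit_sell(price=98, qty=3): fills=none; bids=[#1:8@95] asks=[#2:3@98]
After op 3 [order #3] limit_buy(price=103, qty=3): fills=#3x#2:3@98; bids=[#1:8@95] asks=[-]
After op 4 [order #4] market_sell(qty=6): fills=#1x#4:6@95; bids=[#1:2@95] asks=[-]
After op 5 [order #5] limit_sell(price=102, qty=4): fills=none; bids=[#1:2@95] asks=[#5:4@102]
After op 6 [order #6] market_sell(qty=7): fills=#1x#6:2@95; bids=[-] asks=[#5:4@102]
After op 7 cancel(order #3): fills=none; bids=[-] asks=[#5:4@102]
After op 8 [order #7] limit_buy(price=105, qty=2): fills=#7x#5:2@102; bids=[-] asks=[#5:2@102]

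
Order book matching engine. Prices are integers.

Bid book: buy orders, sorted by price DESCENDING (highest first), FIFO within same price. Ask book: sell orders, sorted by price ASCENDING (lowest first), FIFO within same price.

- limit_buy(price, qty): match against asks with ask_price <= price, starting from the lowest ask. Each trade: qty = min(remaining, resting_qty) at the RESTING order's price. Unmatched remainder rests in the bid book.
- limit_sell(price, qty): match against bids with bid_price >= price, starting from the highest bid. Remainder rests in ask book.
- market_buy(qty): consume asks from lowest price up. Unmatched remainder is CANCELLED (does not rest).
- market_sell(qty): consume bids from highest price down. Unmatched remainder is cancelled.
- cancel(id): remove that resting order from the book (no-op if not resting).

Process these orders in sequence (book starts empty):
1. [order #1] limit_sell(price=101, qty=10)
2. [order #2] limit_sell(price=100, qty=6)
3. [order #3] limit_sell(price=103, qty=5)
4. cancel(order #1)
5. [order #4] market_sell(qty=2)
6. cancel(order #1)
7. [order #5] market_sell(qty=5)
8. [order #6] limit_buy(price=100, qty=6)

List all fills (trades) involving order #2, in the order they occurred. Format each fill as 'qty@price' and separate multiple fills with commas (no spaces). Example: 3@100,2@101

After op 1 [order #1] limit_sell(price=101, qty=10): fills=none; bids=[-] asks=[#1:10@101]
After op 2 [order #2] limit_sell(price=100, qty=6): fills=none; bids=[-] asks=[#2:6@100 #1:10@101]
After op 3 [order #3] limit_sell(price=103, qty=5): fills=none; bids=[-] asks=[#2:6@100 #1:10@101 #3:5@103]
After op 4 cancel(order #1): fills=none; bids=[-] asks=[#2:6@100 #3:5@103]
After op 5 [order #4] market_sell(qty=2): fills=none; bids=[-] asks=[#2:6@100 #3:5@103]
After op 6 cancel(order #1): fills=none; bids=[-] asks=[#2:6@100 #3:5@103]
After op 7 [order #5] market_sell(qty=5): fills=none; bids=[-] asks=[#2:6@100 #3:5@103]
After op 8 [order #6] limit_buy(price=100, qty=6): fills=#6x#2:6@100; bids=[-] asks=[#3:5@103]

Answer: 6@100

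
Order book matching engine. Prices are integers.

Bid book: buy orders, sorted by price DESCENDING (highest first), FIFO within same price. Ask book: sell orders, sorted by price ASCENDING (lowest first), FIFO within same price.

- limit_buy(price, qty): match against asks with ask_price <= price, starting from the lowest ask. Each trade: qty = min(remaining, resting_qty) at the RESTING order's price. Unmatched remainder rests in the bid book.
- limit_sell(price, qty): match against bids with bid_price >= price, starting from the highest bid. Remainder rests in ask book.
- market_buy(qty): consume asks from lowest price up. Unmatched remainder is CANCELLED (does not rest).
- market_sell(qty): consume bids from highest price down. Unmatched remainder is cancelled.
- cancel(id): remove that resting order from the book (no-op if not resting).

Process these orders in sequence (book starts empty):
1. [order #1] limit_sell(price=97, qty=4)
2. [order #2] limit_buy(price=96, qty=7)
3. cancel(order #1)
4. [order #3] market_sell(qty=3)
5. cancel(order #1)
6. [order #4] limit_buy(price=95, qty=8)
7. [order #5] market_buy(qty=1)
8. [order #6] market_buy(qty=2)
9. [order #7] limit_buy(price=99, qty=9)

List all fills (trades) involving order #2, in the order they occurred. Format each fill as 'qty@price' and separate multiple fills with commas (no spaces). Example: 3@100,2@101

After op 1 [order #1] limit_sell(price=97, qty=4): fills=none; bids=[-] asks=[#1:4@97]
After op 2 [order #2] limit_buy(price=96, qty=7): fills=none; bids=[#2:7@96] asks=[#1:4@97]
After op 3 cancel(order #1): fills=none; bids=[#2:7@96] asks=[-]
After op 4 [order #3] market_sell(qty=3): fills=#2x#3:3@96; bids=[#2:4@96] asks=[-]
After op 5 cancel(order #1): fills=none; bids=[#2:4@96] asks=[-]
After op 6 [order #4] limit_buy(price=95, qty=8): fills=none; bids=[#2:4@96 #4:8@95] asks=[-]
After op 7 [order #5] market_buy(qty=1): fills=none; bids=[#2:4@96 #4:8@95] asks=[-]
After op 8 [order #6] market_buy(qty=2): fills=none; bids=[#2:4@96 #4:8@95] asks=[-]
After op 9 [order #7] limit_buy(price=99, qty=9): fills=none; bids=[#7:9@99 #2:4@96 #4:8@95] asks=[-]

Answer: 3@96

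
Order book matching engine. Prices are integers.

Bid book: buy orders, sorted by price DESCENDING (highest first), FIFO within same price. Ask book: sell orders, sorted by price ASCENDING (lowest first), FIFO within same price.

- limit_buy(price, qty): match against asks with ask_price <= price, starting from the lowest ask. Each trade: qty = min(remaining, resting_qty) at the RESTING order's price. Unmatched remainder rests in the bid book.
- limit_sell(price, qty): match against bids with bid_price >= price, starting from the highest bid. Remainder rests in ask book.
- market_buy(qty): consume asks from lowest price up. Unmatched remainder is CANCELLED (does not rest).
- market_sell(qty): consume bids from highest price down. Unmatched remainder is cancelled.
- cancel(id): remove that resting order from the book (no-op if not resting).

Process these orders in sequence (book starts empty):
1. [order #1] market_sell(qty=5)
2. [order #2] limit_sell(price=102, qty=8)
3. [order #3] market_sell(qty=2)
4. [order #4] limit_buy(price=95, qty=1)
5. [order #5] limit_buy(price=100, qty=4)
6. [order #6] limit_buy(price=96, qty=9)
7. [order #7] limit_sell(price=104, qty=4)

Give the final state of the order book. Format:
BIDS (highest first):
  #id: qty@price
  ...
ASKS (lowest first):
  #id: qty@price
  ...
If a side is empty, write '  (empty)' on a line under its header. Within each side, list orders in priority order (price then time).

After op 1 [order #1] market_sell(qty=5): fills=none; bids=[-] asks=[-]
After op 2 [order #2] limit_sell(price=102, qty=8): fills=none; bids=[-] asks=[#2:8@102]
After op 3 [order #3] market_sell(qty=2): fills=none; bids=[-] asks=[#2:8@102]
After op 4 [order #4] limit_buy(price=95, qty=1): fills=none; bids=[#4:1@95] asks=[#2:8@102]
After op 5 [order #5] limit_buy(price=100, qty=4): fills=none; bids=[#5:4@100 #4:1@95] asks=[#2:8@102]
After op 6 [order #6] limit_buy(price=96, qty=9): fills=none; bids=[#5:4@100 #6:9@96 #4:1@95] asks=[#2:8@102]
After op 7 [order #7] limit_sell(price=104, qty=4): fills=none; bids=[#5:4@100 #6:9@96 #4:1@95] asks=[#2:8@102 #7:4@104]

Answer: BIDS (highest first):
  #5: 4@100
  #6: 9@96
  #4: 1@95
ASKS (lowest first):
  #2: 8@102
  #7: 4@104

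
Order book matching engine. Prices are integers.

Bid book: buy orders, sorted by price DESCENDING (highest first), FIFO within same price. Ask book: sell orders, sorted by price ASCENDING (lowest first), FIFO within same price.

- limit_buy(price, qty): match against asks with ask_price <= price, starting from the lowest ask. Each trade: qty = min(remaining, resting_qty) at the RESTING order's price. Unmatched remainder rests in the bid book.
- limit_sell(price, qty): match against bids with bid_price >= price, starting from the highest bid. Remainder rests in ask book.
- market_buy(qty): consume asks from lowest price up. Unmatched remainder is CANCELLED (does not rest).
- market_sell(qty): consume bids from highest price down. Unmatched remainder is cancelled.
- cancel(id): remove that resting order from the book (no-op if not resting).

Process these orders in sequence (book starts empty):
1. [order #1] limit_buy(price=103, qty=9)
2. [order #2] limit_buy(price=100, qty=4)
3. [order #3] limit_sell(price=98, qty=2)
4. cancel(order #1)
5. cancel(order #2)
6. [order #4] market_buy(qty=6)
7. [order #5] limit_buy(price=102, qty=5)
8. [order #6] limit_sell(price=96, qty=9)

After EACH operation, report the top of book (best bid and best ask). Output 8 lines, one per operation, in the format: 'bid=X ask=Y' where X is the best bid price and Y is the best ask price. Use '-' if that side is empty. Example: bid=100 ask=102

Answer: bid=103 ask=-
bid=103 ask=-
bid=103 ask=-
bid=100 ask=-
bid=- ask=-
bid=- ask=-
bid=102 ask=-
bid=- ask=96

Derivation:
After op 1 [order #1] limit_buy(price=103, qty=9): fills=none; bids=[#1:9@103] asks=[-]
After op 2 [order #2] limit_buy(price=100, qty=4): fills=none; bids=[#1:9@103 #2:4@100] asks=[-]
After op 3 [order #3] limit_sell(price=98, qty=2): fills=#1x#3:2@103; bids=[#1:7@103 #2:4@100] asks=[-]
After op 4 cancel(order #1): fills=none; bids=[#2:4@100] asks=[-]
After op 5 cancel(order #2): fills=none; bids=[-] asks=[-]
After op 6 [order #4] market_buy(qty=6): fills=none; bids=[-] asks=[-]
After op 7 [order #5] limit_buy(price=102, qty=5): fills=none; bids=[#5:5@102] asks=[-]
After op 8 [order #6] limit_sell(price=96, qty=9): fills=#5x#6:5@102; bids=[-] asks=[#6:4@96]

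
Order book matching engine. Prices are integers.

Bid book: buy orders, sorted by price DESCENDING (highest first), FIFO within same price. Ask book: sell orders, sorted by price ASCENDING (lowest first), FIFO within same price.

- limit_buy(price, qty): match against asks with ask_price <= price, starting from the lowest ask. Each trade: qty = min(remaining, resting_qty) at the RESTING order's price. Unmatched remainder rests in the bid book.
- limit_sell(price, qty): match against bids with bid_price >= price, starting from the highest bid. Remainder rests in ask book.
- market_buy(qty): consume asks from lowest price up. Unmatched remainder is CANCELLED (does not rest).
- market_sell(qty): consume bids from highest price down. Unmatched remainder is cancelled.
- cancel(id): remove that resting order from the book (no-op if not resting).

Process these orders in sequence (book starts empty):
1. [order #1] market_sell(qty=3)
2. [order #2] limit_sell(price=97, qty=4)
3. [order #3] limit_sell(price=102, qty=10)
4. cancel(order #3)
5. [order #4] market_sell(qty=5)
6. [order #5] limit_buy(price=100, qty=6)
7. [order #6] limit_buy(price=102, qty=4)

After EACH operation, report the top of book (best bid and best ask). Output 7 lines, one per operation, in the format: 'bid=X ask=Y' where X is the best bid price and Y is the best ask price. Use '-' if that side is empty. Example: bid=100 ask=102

Answer: bid=- ask=-
bid=- ask=97
bid=- ask=97
bid=- ask=97
bid=- ask=97
bid=100 ask=-
bid=102 ask=-

Derivation:
After op 1 [order #1] market_sell(qty=3): fills=none; bids=[-] asks=[-]
After op 2 [order #2] limit_sell(price=97, qty=4): fills=none; bids=[-] asks=[#2:4@97]
After op 3 [order #3] limit_sell(price=102, qty=10): fills=none; bids=[-] asks=[#2:4@97 #3:10@102]
After op 4 cancel(order #3): fills=none; bids=[-] asks=[#2:4@97]
After op 5 [order #4] market_sell(qty=5): fills=none; bids=[-] asks=[#2:4@97]
After op 6 [order #5] limit_buy(price=100, qty=6): fills=#5x#2:4@97; bids=[#5:2@100] asks=[-]
After op 7 [order #6] limit_buy(price=102, qty=4): fills=none; bids=[#6:4@102 #5:2@100] asks=[-]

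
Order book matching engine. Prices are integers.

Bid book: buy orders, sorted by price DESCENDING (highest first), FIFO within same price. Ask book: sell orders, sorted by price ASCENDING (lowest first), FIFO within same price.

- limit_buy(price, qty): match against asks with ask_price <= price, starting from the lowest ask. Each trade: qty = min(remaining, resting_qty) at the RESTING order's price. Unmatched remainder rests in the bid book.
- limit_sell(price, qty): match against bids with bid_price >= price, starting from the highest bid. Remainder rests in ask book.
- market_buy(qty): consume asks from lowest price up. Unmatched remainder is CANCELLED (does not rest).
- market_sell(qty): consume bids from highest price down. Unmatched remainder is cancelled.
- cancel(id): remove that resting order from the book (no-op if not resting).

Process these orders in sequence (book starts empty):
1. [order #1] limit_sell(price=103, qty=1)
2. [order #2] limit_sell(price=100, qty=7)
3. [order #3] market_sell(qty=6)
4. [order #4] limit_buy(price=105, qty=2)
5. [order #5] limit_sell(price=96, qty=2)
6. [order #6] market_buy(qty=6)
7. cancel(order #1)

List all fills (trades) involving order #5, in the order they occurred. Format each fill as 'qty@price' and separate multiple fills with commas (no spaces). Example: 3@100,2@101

Answer: 2@96

Derivation:
After op 1 [order #1] limit_sell(price=103, qty=1): fills=none; bids=[-] asks=[#1:1@103]
After op 2 [order #2] limit_sell(price=100, qty=7): fills=none; bids=[-] asks=[#2:7@100 #1:1@103]
After op 3 [order #3] market_sell(qty=6): fills=none; bids=[-] asks=[#2:7@100 #1:1@103]
After op 4 [order #4] limit_buy(price=105, qty=2): fills=#4x#2:2@100; bids=[-] asks=[#2:5@100 #1:1@103]
After op 5 [order #5] limit_sell(price=96, qty=2): fills=none; bids=[-] asks=[#5:2@96 #2:5@100 #1:1@103]
After op 6 [order #6] market_buy(qty=6): fills=#6x#5:2@96 #6x#2:4@100; bids=[-] asks=[#2:1@100 #1:1@103]
After op 7 cancel(order #1): fills=none; bids=[-] asks=[#2:1@100]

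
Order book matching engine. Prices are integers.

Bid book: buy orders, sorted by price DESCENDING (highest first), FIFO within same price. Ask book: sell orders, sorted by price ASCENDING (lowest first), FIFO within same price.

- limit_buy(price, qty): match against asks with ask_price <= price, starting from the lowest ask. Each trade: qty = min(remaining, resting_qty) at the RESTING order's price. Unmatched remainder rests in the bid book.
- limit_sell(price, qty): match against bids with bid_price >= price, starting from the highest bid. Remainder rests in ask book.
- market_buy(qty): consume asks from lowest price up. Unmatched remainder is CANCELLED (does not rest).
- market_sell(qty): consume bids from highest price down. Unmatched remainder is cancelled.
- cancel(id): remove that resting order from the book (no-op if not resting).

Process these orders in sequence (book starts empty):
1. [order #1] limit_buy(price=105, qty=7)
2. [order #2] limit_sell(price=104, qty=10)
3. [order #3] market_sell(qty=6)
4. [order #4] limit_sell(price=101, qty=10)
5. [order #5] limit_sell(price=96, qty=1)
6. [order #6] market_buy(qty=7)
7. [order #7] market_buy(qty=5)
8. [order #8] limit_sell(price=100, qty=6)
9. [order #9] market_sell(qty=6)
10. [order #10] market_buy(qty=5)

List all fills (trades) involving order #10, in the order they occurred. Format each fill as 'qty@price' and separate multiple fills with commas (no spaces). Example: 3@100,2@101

Answer: 5@100

Derivation:
After op 1 [order #1] limit_buy(price=105, qty=7): fills=none; bids=[#1:7@105] asks=[-]
After op 2 [order #2] limit_sell(price=104, qty=10): fills=#1x#2:7@105; bids=[-] asks=[#2:3@104]
After op 3 [order #3] market_sell(qty=6): fills=none; bids=[-] asks=[#2:3@104]
After op 4 [order #4] limit_sell(price=101, qty=10): fills=none; bids=[-] asks=[#4:10@101 #2:3@104]
After op 5 [order #5] limit_sell(price=96, qty=1): fills=none; bids=[-] asks=[#5:1@96 #4:10@101 #2:3@104]
After op 6 [order #6] market_buy(qty=7): fills=#6x#5:1@96 #6x#4:6@101; bids=[-] asks=[#4:4@101 #2:3@104]
After op 7 [order #7] market_buy(qty=5): fills=#7x#4:4@101 #7x#2:1@104; bids=[-] asks=[#2:2@104]
After op 8 [order #8] limit_sell(price=100, qty=6): fills=none; bids=[-] asks=[#8:6@100 #2:2@104]
After op 9 [order #9] market_sell(qty=6): fills=none; bids=[-] asks=[#8:6@100 #2:2@104]
After op 10 [order #10] market_buy(qty=5): fills=#10x#8:5@100; bids=[-] asks=[#8:1@100 #2:2@104]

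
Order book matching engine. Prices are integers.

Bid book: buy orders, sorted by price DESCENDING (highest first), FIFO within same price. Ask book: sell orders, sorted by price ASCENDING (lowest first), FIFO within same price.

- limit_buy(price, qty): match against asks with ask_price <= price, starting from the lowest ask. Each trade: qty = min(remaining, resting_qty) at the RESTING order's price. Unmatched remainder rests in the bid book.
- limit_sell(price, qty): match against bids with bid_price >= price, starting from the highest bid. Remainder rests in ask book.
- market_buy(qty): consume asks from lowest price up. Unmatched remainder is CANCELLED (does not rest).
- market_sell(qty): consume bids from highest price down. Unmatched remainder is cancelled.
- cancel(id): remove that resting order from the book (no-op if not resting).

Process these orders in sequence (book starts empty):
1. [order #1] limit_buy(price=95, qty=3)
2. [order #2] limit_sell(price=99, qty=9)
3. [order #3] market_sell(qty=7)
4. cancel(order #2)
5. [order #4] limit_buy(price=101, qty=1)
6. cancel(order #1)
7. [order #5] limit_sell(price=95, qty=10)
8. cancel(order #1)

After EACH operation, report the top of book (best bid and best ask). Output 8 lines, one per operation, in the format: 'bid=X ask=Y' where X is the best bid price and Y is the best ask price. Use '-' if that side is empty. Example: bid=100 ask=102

Answer: bid=95 ask=-
bid=95 ask=99
bid=- ask=99
bid=- ask=-
bid=101 ask=-
bid=101 ask=-
bid=- ask=95
bid=- ask=95

Derivation:
After op 1 [order #1] limit_buy(price=95, qty=3): fills=none; bids=[#1:3@95] asks=[-]
After op 2 [order #2] limit_sell(price=99, qty=9): fills=none; bids=[#1:3@95] asks=[#2:9@99]
After op 3 [order #3] market_sell(qty=7): fills=#1x#3:3@95; bids=[-] asks=[#2:9@99]
After op 4 cancel(order #2): fills=none; bids=[-] asks=[-]
After op 5 [order #4] limit_buy(price=101, qty=1): fills=none; bids=[#4:1@101] asks=[-]
After op 6 cancel(order #1): fills=none; bids=[#4:1@101] asks=[-]
After op 7 [order #5] limit_sell(price=95, qty=10): fills=#4x#5:1@101; bids=[-] asks=[#5:9@95]
After op 8 cancel(order #1): fills=none; bids=[-] asks=[#5:9@95]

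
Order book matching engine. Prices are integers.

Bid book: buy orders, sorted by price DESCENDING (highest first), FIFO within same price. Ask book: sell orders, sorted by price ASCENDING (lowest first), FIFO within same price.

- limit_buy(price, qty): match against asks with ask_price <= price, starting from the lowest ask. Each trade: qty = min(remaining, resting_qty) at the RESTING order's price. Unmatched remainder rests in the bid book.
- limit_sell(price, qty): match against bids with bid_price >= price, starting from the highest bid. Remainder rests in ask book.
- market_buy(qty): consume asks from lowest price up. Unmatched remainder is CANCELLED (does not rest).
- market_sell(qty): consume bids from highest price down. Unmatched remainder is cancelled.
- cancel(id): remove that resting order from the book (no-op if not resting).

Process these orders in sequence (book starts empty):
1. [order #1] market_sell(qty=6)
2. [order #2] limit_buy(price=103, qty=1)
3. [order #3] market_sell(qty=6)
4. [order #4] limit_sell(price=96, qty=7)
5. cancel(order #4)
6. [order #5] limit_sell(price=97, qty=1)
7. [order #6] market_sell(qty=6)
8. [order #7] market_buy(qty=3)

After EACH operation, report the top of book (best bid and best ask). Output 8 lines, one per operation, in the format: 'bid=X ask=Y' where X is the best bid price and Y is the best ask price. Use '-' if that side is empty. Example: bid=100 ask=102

Answer: bid=- ask=-
bid=103 ask=-
bid=- ask=-
bid=- ask=96
bid=- ask=-
bid=- ask=97
bid=- ask=97
bid=- ask=-

Derivation:
After op 1 [order #1] market_sell(qty=6): fills=none; bids=[-] asks=[-]
After op 2 [order #2] limit_buy(price=103, qty=1): fills=none; bids=[#2:1@103] asks=[-]
After op 3 [order #3] market_sell(qty=6): fills=#2x#3:1@103; bids=[-] asks=[-]
After op 4 [order #4] limit_sell(price=96, qty=7): fills=none; bids=[-] asks=[#4:7@96]
After op 5 cancel(order #4): fills=none; bids=[-] asks=[-]
After op 6 [order #5] limit_sell(price=97, qty=1): fills=none; bids=[-] asks=[#5:1@97]
After op 7 [order #6] market_sell(qty=6): fills=none; bids=[-] asks=[#5:1@97]
After op 8 [order #7] market_buy(qty=3): fills=#7x#5:1@97; bids=[-] asks=[-]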